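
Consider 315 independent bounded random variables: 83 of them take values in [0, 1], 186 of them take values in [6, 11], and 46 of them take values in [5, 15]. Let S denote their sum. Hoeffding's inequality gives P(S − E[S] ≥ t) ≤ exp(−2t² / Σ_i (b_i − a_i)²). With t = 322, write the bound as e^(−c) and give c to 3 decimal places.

22.219

Σ(b_i − a_i)² = 83·1² + 186·5² + 46·10² = 9333.
c = 2t² / 9333 = 2·322² / 9333 = 22.2188.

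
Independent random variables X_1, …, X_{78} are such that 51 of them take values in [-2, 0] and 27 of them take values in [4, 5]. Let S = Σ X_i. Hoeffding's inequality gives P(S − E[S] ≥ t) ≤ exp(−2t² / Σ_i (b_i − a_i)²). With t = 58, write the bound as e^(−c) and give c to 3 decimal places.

Σ(b_i − a_i)² = 51·2² + 27·1² = 231.
c = 2t² / 231 = 2·58² / 231 = 29.1255.

29.126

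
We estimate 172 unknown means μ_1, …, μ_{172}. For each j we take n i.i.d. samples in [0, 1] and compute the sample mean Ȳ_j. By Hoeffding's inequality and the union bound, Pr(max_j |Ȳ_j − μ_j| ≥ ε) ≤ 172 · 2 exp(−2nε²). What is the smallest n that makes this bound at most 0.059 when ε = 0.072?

837

Need 2·172·exp(−2nε²) ≤ 0.059, i.e. exp(−2nε²) ≤ 0.059/344.
So 2nε² ≥ ln(344/0.059) = 8.670859.
Hence n ≥ 8.670859/(2·0.072²) = 836.310.
The smallest integer n is 837.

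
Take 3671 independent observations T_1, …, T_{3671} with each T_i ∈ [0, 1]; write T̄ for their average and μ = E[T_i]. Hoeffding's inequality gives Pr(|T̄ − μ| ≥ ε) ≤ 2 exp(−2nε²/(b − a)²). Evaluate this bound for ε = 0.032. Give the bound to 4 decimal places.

0.0011

Exponent: 2nε²/(b − a)² = 2·3671·0.032² / 1² = 7.51821.
Bound = 2·exp(−7.51821) = 0.00109.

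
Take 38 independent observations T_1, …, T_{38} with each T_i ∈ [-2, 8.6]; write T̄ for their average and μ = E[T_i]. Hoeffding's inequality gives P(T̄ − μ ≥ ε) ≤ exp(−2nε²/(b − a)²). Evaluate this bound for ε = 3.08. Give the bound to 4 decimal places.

Exponent: 2nε²/(b − a)² = 2·38·3.08² / 10.6² = 6.41658.
Bound = exp(−6.41658) = 0.00163.

0.0016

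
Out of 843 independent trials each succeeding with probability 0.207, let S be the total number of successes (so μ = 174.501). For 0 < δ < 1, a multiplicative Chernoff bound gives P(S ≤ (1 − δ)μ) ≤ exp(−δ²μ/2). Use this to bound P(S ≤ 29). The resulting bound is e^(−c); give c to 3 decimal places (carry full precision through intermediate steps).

60.660

Write 29 = (1 − δ)μ, so δ = 1 − 29/174.501 = 0.8338118…
Then the exponent is δ²μ/2 = (μ − 29)²/(2μ) = 60.660228.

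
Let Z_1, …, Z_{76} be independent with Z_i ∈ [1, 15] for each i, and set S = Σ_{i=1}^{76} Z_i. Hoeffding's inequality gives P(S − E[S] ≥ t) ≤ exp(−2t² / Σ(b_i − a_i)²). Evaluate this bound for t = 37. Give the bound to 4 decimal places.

Σ(b_i − a_i)² = 76·(14)² = 14896.
Exponent = 2·37²/14896 = 0.1838.
Bound = exp(−0.1838) = 0.83210.

0.8321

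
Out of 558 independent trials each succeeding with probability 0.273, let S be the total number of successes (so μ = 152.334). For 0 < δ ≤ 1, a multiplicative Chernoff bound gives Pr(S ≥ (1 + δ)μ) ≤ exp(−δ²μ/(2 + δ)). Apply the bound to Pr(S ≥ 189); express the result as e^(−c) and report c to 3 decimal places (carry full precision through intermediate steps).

3.939

Write 189 = (1 + δ)μ, so δ = 189/152.334 − 1 = 0.2406948…
Then the exponent is δ²μ/(2 + δ) = (189 − μ)² / (μ·(2 + δ)) = 3.938651.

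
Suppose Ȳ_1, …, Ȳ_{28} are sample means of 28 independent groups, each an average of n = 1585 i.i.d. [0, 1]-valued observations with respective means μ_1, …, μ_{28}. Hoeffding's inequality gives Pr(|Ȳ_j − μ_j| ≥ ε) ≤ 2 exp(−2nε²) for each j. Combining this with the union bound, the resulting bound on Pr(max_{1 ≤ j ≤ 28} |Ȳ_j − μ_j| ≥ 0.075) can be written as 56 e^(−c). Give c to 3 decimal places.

17.831

Union bound over the 28 events: Pr(max_{1 ≤ j ≤ 28} |Ȳ_j − μ_j| ≥ 0.075) ≤ 28·2·exp(−2nε²) = 56 exp(−2·1585·0.075²).
So c = 2·1585·0.075² = 17.8313.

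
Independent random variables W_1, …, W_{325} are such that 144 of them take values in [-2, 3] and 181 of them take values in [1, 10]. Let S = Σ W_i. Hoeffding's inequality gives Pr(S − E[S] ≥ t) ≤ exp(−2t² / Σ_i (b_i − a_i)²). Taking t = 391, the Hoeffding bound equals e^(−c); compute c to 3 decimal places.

16.744

Σ(b_i − a_i)² = 144·5² + 181·9² = 18261.
c = 2t² / 18261 = 2·391² / 18261 = 16.7440.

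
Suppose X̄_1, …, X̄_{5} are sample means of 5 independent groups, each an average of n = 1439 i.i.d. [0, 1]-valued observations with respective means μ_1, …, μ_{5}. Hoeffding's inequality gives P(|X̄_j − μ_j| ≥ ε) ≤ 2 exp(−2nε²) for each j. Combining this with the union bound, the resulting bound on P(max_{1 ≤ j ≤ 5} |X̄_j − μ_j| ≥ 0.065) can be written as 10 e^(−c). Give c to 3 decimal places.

Union bound over the 5 events: P(max_{1 ≤ j ≤ 5} |X̄_j − μ_j| ≥ 0.065) ≤ 5·2·exp(−2nε²) = 10 exp(−2·1439·0.065²).
So c = 2·1439·0.065² = 12.1595.

12.160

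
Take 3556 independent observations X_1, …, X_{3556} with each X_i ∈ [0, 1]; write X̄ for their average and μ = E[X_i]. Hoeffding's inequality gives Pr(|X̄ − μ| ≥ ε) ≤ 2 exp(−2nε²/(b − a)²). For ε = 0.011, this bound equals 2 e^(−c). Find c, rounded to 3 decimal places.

0.861

c = 2nε²/(b − a)² = 2·3556·0.011² / 1² = 0.8606.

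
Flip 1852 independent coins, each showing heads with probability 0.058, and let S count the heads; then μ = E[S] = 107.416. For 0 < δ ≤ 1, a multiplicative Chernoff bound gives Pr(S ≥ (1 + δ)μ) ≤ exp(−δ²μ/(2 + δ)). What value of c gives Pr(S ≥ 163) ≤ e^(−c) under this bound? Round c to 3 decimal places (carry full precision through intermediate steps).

11.425

Write 163 = (1 + δ)μ, so δ = 163/107.416 − 1 = 0.5174648…
Then the exponent is δ²μ/(2 + δ) = (163 − μ)² / (μ·(2 + δ)) = 11.425289.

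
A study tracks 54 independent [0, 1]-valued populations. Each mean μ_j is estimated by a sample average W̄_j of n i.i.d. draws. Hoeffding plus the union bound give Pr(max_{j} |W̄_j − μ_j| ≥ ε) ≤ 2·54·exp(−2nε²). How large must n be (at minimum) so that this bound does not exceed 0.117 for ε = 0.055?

Need 2·54·exp(−2nε²) ≤ 0.117, i.e. exp(−2nε²) ≤ 0.117/108.
So 2nε² ≥ ln(108/0.117) = 6.827713.
Hence n ≥ 6.827713/(2·0.055²) = 1128.548.
The smallest integer n is 1129.

1129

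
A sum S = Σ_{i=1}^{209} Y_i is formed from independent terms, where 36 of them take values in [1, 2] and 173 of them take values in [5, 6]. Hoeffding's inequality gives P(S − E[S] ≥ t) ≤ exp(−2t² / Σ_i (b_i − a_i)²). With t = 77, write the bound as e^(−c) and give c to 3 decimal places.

56.737

Σ(b_i − a_i)² = 36·1² + 173·1² = 209.
c = 2t² / 209 = 2·77² / 209 = 56.7368.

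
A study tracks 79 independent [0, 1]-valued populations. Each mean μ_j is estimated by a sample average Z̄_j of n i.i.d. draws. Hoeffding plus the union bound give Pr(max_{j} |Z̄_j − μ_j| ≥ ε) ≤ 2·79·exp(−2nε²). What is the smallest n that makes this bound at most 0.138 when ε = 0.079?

565

Need 2·79·exp(−2nε²) ≤ 0.138, i.e. exp(−2nε²) ≤ 0.138/158.
So 2nε² ≥ ln(158/0.138) = 7.043097.
Hence n ≥ 7.043097/(2·0.079²) = 564.260.
The smallest integer n is 565.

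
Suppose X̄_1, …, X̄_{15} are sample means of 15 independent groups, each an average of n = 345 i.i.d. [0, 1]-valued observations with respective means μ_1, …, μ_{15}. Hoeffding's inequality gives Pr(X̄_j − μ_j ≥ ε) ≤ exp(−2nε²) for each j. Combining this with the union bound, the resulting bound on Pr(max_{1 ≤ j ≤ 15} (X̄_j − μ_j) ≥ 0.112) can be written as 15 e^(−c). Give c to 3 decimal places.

8.655

Union bound over the 15 events: Pr(max_{1 ≤ j ≤ 15} (X̄_j − μ_j) ≥ 0.112) ≤ 15·exp(−2nε²) = 15 exp(−2·345·0.112²).
So c = 2·345·0.112² = 8.6554.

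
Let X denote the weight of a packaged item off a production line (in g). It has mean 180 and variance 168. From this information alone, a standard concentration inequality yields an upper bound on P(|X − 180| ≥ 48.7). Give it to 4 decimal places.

0.0708

Mean and variance are known, so Chebyshev's inequality applies.
Chebyshev: P(|X − μ| ≥ t) ≤ Var(X)/t².
Bound = 168 / 2371.69 = 0.0708.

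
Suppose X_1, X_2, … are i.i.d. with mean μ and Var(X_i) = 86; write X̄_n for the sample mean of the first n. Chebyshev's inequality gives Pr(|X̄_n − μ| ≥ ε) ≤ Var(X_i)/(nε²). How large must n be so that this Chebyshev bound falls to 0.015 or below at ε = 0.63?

14446

Require 86/(n·0.63²) ≤ 0.015, i.e. n ≥ 86/(0.015·0.63²) = 14445.284.
The smallest integer n is 14446.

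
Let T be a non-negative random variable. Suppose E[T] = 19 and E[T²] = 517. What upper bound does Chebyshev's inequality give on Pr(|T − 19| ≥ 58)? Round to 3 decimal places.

Var(T) = E[T²] − (E[T])² = 517 − 361 = 156.
Chebyshev's inequality: Pr(|T − μ| ≥ t) ≤ Var(T)/t² = 156/3364 = 0.0464.

0.046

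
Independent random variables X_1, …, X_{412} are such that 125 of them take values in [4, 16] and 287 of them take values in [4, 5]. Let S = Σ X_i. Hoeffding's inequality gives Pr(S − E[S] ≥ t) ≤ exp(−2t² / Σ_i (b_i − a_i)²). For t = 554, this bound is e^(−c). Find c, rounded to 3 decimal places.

33.567

Σ(b_i − a_i)² = 125·12² + 287·1² = 18287.
c = 2t² / 18287 = 2·554² / 18287 = 33.5666.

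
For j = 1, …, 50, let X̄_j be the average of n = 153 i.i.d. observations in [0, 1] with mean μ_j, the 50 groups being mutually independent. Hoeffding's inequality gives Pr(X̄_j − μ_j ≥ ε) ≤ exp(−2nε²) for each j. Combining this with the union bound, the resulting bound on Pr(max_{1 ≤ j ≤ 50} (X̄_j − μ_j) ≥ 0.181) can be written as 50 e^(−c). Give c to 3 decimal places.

10.025

Union bound over the 50 events: Pr(max_{1 ≤ j ≤ 50} (X̄_j − μ_j) ≥ 0.181) ≤ 50·exp(−2nε²) = 50 exp(−2·153·0.181²).
So c = 2·153·0.181² = 10.0249.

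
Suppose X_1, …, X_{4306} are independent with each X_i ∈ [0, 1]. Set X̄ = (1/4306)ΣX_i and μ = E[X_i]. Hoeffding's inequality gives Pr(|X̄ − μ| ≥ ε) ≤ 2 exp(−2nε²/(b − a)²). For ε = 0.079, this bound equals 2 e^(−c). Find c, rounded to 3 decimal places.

c = 2nε²/(b − a)² = 2·4306·0.079² / 1² = 53.7475.

53.747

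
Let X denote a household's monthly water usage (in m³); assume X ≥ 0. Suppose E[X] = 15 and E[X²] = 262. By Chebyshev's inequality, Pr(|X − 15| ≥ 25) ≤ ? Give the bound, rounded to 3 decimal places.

0.059

Var(X) = E[X²] − (E[X])² = 262 − 225 = 37.
Chebyshev's inequality: Pr(|X − μ| ≥ t) ≤ Var(X)/t² = 37/625 = 0.0592.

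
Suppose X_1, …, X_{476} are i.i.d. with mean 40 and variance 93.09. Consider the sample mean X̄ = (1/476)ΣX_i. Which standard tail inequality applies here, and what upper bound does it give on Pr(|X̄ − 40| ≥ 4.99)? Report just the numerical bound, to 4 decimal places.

With mean and variance of each term known, Chebyshev's inequality bounds the deviation of the sum (or sample mean).
Var(X̄) = Var(X_i)/n = 93.09/476 = 0.19557.
Chebyshev: Pr(|X̄ − 40| ≥ 4.99) ≤ Var(X̄)/(4.99)² = 93.09/(476·4.99²) = 0.0079.

0.0079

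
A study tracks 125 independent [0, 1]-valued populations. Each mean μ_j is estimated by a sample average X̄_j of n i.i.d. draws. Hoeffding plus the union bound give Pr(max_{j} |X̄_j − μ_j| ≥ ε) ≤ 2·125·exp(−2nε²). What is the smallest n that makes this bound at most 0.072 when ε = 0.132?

234

Need 2·125·exp(−2nε²) ≤ 0.072, i.e. exp(−2nε²) ≤ 0.072/250.
So 2nε² ≥ ln(250/0.072) = 8.152550.
Hence n ≥ 8.152550/(2·0.132²) = 233.946.
The smallest integer n is 234.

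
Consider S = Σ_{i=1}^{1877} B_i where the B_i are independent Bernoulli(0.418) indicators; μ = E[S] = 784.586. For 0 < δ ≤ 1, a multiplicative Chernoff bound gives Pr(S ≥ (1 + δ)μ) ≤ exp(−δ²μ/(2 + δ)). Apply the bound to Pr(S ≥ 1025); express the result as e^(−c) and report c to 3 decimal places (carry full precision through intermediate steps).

31.940

Write 1025 = (1 + δ)μ, so δ = 1025/784.586 − 1 = 0.3064215…
Then the exponent is δ²μ/(2 + δ) = (1025 − μ)² / (μ·(2 + δ)) = 31.940395.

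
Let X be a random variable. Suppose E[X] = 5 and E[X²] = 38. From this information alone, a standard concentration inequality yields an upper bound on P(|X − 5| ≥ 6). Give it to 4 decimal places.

The first two moments determine the variance, so Chebyshev's inequality is the sharpest standard bound available.
Var(X) = E[X²] − (E[X])² = 38 − 25 = 13.
Chebyshev's inequality: P(|X − μ| ≥ t) ≤ Var(X)/t² = 13/36 = 0.3611.

0.3611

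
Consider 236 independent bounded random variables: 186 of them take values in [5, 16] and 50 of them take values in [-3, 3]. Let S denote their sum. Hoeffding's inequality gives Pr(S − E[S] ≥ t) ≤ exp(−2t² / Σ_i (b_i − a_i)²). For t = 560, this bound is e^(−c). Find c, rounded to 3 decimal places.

Σ(b_i − a_i)² = 186·11² + 50·6² = 24306.
c = 2t² / 24306 = 2·560² / 24306 = 25.8043.

25.804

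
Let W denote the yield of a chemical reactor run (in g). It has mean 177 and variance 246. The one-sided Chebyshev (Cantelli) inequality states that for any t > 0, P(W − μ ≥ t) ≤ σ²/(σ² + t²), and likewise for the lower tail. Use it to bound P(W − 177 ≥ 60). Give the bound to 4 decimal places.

Here σ² = 246 and t = 60, so σ² + t² = 3846.
Cantelli's bound: 246/3846 = 0.0640.

0.0640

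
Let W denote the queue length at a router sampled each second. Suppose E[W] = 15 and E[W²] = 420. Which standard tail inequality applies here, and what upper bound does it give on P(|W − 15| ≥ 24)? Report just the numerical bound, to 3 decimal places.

The first two moments determine the variance, so Chebyshev's inequality is the sharpest standard bound available.
Var(W) = E[W²] − (E[W])² = 420 − 225 = 195.
Chebyshev's inequality: P(|W − μ| ≥ t) ≤ Var(W)/t² = 195/576 = 0.3385.

0.339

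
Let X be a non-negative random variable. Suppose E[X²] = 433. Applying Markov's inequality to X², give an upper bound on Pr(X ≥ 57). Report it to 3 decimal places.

Since X ≥ 0, the event {X ≥ 57} is the same as {X² ≥ 3249}.
Markov's inequality applied to X² gives Pr(X² ≥ 3249) ≤ E[X²]/3249 = 433/3249 = 0.1333.

0.133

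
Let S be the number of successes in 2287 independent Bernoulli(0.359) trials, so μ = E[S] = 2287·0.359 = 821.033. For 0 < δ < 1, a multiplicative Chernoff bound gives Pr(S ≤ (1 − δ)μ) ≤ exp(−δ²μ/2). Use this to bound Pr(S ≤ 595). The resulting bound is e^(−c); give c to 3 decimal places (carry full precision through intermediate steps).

31.114

Write 595 = (1 − δ)μ, so δ = 1 − 595/821.033 = 0.2753032…
Then the exponent is δ²μ/2 = (μ − 595)²/(2μ) = 31.113802.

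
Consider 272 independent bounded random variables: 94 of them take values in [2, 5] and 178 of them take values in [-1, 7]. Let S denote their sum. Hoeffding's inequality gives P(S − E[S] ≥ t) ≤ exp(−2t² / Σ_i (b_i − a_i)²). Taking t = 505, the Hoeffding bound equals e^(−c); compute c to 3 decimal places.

Σ(b_i − a_i)² = 94·3² + 178·8² = 12238.
c = 2t² / 12238 = 2·505² / 12238 = 41.6776.

41.678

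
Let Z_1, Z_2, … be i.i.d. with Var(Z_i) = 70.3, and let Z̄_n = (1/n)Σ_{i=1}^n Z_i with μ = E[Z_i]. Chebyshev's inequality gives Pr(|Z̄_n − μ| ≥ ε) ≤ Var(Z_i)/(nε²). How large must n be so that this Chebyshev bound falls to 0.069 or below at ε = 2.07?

Require 70.3/(n·2.07²) ≤ 0.069, i.e. n ≥ 70.3/(0.069·2.07²) = 237.775.
The smallest integer n is 238.

238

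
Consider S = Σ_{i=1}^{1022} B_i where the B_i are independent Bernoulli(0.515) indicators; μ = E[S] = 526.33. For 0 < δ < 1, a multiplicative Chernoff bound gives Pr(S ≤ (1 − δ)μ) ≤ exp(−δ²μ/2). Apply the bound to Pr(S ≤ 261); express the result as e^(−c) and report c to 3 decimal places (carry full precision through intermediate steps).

Write 261 = (1 − δ)μ, so δ = 1 − 261/526.33 = 0.5041134…
Then the exponent is δ²μ/2 = (μ − 261)²/(2μ) = 66.878203.

66.878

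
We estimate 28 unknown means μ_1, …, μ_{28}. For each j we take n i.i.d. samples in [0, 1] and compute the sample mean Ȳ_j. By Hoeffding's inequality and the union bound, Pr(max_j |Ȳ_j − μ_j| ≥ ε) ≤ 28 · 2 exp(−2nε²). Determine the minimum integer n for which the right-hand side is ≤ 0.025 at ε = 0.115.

Need 2·28·exp(−2nε²) ≤ 0.025, i.e. exp(−2nε²) ≤ 0.025/56.
So 2nε² ≥ ln(56/0.025) = 7.714231.
Hence n ≥ 7.714231/(2·0.115²) = 291.653.
The smallest integer n is 292.

292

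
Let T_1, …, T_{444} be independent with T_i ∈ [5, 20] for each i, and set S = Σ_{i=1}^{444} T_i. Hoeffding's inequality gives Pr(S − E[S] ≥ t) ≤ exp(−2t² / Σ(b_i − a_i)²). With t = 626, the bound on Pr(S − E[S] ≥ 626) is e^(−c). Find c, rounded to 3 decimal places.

Σ(b_i − a_i)² = 444·(15)² = 99900.
c = 2t²/99900 = 2·626²/99900 = 7.8454.

7.845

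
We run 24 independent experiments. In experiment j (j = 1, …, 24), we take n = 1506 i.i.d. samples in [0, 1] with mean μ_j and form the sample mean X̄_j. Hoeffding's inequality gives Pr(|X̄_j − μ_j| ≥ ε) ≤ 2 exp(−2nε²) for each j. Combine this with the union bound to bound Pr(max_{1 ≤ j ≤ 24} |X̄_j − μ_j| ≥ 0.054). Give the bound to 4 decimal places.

0.0074

Per-experiment Hoeffding bound: 2·exp(−2·1506·0.054²) = 2·exp(−8.78299) = 0.00030664.
Union bound over 24 events: 24·0.00030664 = 0.00736.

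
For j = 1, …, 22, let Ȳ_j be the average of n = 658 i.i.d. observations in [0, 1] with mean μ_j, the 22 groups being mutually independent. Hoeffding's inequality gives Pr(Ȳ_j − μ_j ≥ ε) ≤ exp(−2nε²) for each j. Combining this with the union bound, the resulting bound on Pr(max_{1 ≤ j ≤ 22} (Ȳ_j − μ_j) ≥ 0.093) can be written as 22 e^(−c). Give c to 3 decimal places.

11.382

Union bound over the 22 events: Pr(max_{1 ≤ j ≤ 22} (Ȳ_j − μ_j) ≥ 0.093) ≤ 22·exp(−2nε²) = 22 exp(−2·658·0.093²).
So c = 2·658·0.093² = 11.3821.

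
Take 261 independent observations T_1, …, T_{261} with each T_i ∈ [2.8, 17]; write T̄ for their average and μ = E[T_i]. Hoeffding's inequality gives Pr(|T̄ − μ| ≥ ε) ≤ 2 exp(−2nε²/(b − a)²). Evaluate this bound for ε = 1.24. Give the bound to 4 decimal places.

Exponent: 2nε²/(b − a)² = 2·261·1.24² / 14.2² = 3.98050.
Bound = 2·exp(−3.98050) = 0.03735.

0.0374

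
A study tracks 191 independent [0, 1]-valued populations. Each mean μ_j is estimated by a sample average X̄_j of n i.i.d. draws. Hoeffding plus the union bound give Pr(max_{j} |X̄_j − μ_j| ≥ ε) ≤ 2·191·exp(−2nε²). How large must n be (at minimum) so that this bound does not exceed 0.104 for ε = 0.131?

240

Need 2·191·exp(−2nε²) ≤ 0.104, i.e. exp(−2nε²) ≤ 0.104/382.
So 2nε² ≥ ln(382/0.104) = 8.208785.
Hence n ≥ 8.208785/(2·0.131²) = 239.170.
The smallest integer n is 240.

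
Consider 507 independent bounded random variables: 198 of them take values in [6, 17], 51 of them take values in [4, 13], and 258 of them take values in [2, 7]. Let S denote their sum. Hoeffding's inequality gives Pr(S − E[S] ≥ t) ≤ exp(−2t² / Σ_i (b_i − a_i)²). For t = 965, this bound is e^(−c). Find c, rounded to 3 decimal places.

Σ(b_i − a_i)² = 198·11² + 51·9² + 258·5² = 34539.
c = 2t² / 34539 = 2·965² / 34539 = 53.9231.

53.923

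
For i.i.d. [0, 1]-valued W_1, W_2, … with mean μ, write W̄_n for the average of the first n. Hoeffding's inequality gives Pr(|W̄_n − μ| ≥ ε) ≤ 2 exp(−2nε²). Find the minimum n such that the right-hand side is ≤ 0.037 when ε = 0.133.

Require 2·exp(−2nε²) ≤ 0.037, i.e. 2nε² ≥ ln(2/0.037) = 3.989985.
So n ≥ 3.989985 / (2·0.133²) = 112.782.
The smallest integer n is 113.

113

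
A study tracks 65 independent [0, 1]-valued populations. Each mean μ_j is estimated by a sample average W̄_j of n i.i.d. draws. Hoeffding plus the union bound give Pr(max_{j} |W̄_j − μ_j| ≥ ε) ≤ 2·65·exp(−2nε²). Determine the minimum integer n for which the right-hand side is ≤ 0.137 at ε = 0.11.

284

Need 2·65·exp(−2nε²) ≤ 0.137, i.e. exp(−2nε²) ≤ 0.137/130.
So 2nε² ≥ ln(130/0.137) = 6.855309.
Hence n ≥ 6.855309/(2·0.11²) = 283.277.
The smallest integer n is 284.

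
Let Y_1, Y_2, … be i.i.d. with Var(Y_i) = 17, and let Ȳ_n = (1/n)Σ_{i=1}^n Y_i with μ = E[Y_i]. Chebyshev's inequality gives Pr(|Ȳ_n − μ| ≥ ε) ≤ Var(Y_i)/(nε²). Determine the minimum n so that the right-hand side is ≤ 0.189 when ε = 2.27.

Require 17/(n·2.27²) ≤ 0.189, i.e. n ≥ 17/(0.189·2.27²) = 17.456.
The smallest integer n is 18.

18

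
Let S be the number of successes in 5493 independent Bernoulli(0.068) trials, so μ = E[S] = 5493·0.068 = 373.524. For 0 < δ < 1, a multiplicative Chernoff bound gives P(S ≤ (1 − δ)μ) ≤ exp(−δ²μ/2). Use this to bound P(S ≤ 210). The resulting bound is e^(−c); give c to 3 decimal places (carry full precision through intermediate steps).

35.794

Write 210 = (1 − δ)μ, so δ = 1 − 210/373.524 = 0.4377871…
Then the exponent is δ²μ/2 = (μ − 210)²/(2μ) = 35.794351.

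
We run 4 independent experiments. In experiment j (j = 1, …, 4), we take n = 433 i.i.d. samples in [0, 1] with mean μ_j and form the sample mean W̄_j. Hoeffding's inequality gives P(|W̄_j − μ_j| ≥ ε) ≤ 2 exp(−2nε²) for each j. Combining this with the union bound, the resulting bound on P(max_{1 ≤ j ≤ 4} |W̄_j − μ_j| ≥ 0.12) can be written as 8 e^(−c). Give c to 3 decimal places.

Union bound over the 4 events: P(max_{1 ≤ j ≤ 4} |W̄_j − μ_j| ≥ 0.12) ≤ 4·2·exp(−2nε²) = 8 exp(−2·433·0.12²).
So c = 2·433·0.12² = 12.4704.

12.470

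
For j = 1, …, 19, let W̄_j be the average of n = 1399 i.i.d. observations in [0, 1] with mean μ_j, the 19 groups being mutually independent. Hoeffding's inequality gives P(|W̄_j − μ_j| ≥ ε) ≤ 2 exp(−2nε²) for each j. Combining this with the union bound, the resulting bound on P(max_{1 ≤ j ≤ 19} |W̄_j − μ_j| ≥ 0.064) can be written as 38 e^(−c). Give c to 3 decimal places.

11.461

Union bound over the 19 events: P(max_{1 ≤ j ≤ 19} |W̄_j − μ_j| ≥ 0.064) ≤ 19·2·exp(−2nε²) = 38 exp(−2·1399·0.064²).
So c = 2·1399·0.064² = 11.4606.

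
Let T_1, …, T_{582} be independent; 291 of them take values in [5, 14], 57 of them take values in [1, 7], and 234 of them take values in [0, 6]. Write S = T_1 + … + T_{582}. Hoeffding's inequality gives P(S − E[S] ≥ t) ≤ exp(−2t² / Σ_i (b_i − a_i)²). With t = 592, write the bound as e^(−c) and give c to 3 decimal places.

20.587

Σ(b_i − a_i)² = 291·9² + 57·6² + 234·6² = 34047.
c = 2t² / 34047 = 2·592² / 34047 = 20.5871.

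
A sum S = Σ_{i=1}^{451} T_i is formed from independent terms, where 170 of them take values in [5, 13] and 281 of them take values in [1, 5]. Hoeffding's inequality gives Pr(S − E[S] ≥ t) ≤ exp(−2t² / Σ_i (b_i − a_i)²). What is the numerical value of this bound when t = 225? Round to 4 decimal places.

Σ(b_i − a_i)² = 170·8² + 281·4² = 15376.
Exponent = 2·225² / 15376 = 6.58494.
Bound = exp(−6.58494) = 0.00138.

0.0014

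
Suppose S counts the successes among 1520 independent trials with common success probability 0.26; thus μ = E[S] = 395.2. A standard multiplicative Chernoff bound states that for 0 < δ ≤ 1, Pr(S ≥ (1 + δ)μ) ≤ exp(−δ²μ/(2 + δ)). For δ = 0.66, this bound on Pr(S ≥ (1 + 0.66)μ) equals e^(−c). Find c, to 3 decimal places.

64.718

c = δ²μ/(2 + δ) = 0.66²·395.2/(2 + 0.66) = 64.7177.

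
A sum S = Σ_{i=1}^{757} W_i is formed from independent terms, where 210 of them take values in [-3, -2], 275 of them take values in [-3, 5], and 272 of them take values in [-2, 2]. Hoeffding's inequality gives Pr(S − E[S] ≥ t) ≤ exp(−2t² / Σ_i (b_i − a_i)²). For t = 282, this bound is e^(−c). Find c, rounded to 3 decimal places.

Σ(b_i − a_i)² = 210·1² + 275·8² + 272·4² = 22162.
c = 2t² / 22162 = 2·282² / 22162 = 7.1766.

7.177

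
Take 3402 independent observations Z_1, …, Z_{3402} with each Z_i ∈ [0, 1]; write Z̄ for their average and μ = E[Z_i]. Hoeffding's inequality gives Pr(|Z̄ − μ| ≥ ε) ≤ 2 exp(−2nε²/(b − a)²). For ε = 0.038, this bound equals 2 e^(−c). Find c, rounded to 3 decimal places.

c = 2nε²/(b − a)² = 2·3402·0.038² / 1² = 9.8250.

9.825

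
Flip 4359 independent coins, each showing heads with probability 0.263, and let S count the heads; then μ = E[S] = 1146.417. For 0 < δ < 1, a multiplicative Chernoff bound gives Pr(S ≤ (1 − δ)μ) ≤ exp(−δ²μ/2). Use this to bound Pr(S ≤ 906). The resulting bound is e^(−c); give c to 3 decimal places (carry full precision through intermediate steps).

Write 906 = (1 − δ)μ, so δ = 1 − 906/1146.417 = 0.2097116…
Then the exponent is δ²μ/2 = (μ − 906)²/(2μ) = 25.209123.

25.209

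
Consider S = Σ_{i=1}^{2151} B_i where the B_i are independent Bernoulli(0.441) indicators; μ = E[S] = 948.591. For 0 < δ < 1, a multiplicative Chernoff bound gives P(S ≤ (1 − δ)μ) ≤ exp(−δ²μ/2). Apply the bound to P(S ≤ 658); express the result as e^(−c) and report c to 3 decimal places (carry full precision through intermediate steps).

44.510

Write 658 = (1 − δ)μ, so δ = 1 − 658/948.591 = 0.3063396…
Then the exponent is δ²μ/2 = (μ − 658)²/(2μ) = 44.509767.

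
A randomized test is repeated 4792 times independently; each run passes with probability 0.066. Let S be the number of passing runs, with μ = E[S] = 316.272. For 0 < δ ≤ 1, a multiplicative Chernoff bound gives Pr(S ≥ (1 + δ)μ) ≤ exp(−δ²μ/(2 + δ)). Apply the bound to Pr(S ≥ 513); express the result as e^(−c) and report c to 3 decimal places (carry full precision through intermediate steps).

Write 513 = (1 + δ)μ, so δ = 513/316.272 − 1 = 0.6220216…
Then the exponent is δ²μ/(2 + δ) = (513 − μ)² / (μ·(2 + δ)) = 46.669737.

46.670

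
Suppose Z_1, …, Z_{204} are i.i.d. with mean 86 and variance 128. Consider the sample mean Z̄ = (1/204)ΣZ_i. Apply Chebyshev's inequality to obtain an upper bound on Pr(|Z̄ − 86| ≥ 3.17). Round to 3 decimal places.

Var(Z̄) = Var(Z_i)/n = 128/204 = 0.62745.
Chebyshev: Pr(|Z̄ − 86| ≥ 3.17) ≤ Var(Z̄)/(3.17)² = 128/(204·3.17²) = 0.0624.

0.062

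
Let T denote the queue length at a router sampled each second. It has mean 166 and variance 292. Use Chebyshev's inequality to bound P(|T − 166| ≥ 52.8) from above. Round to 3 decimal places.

0.105

Chebyshev: P(|T − μ| ≥ t) ≤ Var(T)/t².
Bound = 292 / 2787.84 = 0.1047.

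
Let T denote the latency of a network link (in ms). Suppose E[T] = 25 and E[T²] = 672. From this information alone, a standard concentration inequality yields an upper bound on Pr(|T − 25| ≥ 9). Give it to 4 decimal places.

The first two moments determine the variance, so Chebyshev's inequality is the sharpest standard bound available.
Var(T) = E[T²] − (E[T])² = 672 − 625 = 47.
Chebyshev's inequality: Pr(|T − μ| ≥ t) ≤ Var(T)/t² = 47/81 = 0.5802.

0.5802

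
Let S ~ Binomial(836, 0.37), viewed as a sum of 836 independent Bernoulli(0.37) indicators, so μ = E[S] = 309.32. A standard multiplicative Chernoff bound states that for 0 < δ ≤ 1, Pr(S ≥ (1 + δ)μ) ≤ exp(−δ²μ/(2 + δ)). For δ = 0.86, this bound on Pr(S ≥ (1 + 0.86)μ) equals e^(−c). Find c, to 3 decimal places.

c = δ²μ/(2 + δ) = 0.86²·309.32/(2 + 0.86) = 79.9906.

79.991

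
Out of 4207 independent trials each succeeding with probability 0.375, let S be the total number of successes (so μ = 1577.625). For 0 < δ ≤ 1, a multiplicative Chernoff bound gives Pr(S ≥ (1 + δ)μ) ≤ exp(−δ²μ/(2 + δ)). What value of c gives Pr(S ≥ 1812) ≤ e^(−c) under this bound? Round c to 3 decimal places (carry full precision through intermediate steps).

Write 1812 = (1 + δ)μ, so δ = 1812/1577.625 − 1 = 0.1485619…
Then the exponent is δ²μ/(2 + δ) = (1812 − μ)² / (μ·(2 + δ)) = 16.205816.

16.206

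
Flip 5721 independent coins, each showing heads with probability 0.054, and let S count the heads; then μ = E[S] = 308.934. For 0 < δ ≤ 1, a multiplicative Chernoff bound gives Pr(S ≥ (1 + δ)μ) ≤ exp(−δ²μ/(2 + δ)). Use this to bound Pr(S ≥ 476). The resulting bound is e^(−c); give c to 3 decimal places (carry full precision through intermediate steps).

Write 476 = (1 + δ)μ, so δ = 476/308.934 − 1 = 0.5407822…
Then the exponent is δ²μ/(2 + δ) = (476 − μ)² / (μ·(2 + δ)) = 35.558465.

35.558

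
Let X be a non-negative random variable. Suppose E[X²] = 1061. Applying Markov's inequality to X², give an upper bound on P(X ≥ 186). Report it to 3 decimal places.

0.031

Since X ≥ 0, the event {X ≥ 186} is the same as {X² ≥ 34596}.
Markov's inequality applied to X² gives P(X² ≥ 34596) ≤ E[X²]/34596 = 1061/34596 = 0.0307.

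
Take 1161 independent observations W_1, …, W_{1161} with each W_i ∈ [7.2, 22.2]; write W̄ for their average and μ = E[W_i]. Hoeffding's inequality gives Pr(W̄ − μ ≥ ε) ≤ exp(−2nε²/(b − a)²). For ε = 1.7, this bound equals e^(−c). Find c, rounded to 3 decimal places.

29.825

c = 2nε²/(b − a)² = 2·1161·1.7² / 15² = 29.8248.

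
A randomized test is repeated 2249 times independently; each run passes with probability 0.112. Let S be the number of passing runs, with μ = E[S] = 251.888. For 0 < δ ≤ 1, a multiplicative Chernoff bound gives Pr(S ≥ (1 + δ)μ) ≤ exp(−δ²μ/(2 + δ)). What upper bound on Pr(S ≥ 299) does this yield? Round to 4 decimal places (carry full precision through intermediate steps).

Write 299 = (1 + δ)μ, so δ = 299/251.888 − 1 = 0.1870355…
Then the exponent is δ²μ/(2 + δ) = (299 − μ)² / (μ·(2 + δ)) = 4.029023.
Bound = exp(−4.029023) = 0.01779.

0.0178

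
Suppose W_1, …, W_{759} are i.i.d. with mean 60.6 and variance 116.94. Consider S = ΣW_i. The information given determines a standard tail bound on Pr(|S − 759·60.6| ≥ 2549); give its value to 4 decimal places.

0.0137

With mean and variance of each term known, Chebyshev's inequality bounds the deviation of the sum (or sample mean).
Var(S) = n·Var(W_i) = 759·116.94 = 88757.46.
Chebyshev: Pr(|S − 759·60.6| ≥ 2549) ≤ Var(S)/2549² = 88757.46/6497401 = 0.0137.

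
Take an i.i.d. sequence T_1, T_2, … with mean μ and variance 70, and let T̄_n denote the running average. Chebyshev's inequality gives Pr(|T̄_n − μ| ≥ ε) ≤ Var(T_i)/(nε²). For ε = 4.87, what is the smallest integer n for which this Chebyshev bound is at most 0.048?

62

Require 70/(n·4.87²) ≤ 0.048, i.e. n ≥ 70/(0.048·4.87²) = 61.489.
The smallest integer n is 62.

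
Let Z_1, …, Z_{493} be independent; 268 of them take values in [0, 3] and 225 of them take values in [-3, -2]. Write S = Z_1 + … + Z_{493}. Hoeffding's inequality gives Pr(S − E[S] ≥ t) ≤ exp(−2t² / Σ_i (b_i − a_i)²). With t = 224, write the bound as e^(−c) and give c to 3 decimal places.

Σ(b_i − a_i)² = 268·3² + 225·1² = 2637.
c = 2t² / 2637 = 2·224² / 2637 = 38.0554.

38.055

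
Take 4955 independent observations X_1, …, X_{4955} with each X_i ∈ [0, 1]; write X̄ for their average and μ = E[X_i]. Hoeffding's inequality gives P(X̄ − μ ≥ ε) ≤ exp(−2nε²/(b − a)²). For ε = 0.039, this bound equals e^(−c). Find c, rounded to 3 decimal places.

c = 2nε²/(b − a)² = 2·4955·0.039² / 1² = 15.0731.

15.073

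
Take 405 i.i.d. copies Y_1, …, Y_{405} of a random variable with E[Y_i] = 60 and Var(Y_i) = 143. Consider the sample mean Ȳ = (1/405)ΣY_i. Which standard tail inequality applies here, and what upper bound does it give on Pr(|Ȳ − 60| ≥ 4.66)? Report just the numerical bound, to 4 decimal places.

With mean and variance of each term known, Chebyshev's inequality bounds the deviation of the sum (or sample mean).
Var(Ȳ) = Var(Y_i)/n = 143/405 = 0.35309.
Chebyshev: Pr(|Ȳ − 60| ≥ 4.66) ≤ Var(Ȳ)/(4.66)² = 143/(405·4.66²) = 0.0163.

0.0163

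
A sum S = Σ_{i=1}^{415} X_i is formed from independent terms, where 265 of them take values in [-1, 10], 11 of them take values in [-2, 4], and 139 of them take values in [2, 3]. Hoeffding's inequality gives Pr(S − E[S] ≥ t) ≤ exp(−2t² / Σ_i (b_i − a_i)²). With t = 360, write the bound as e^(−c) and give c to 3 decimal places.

7.951

Σ(b_i − a_i)² = 265·11² + 11·6² + 139·1² = 32600.
c = 2t² / 32600 = 2·360² / 32600 = 7.9509.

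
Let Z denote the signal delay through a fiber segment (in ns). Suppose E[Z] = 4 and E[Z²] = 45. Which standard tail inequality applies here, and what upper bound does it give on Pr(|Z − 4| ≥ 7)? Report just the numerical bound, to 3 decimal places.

The first two moments determine the variance, so Chebyshev's inequality is the sharpest standard bound available.
Var(Z) = E[Z²] − (E[Z])² = 45 − 16 = 29.
Chebyshev's inequality: Pr(|Z − μ| ≥ t) ≤ Var(Z)/t² = 29/49 = 0.5918.

0.592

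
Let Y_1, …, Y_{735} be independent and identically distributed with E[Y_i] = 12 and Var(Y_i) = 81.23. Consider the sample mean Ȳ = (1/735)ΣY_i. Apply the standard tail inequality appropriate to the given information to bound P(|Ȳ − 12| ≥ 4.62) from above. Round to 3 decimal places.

With mean and variance of each term known, Chebyshev's inequality bounds the deviation of the sum (or sample mean).
Var(Ȳ) = Var(Y_i)/n = 81.23/735 = 0.11052.
Chebyshev: P(|Ȳ − 12| ≥ 4.62) ≤ Var(Ȳ)/(4.62)² = 81.23/(735·4.62²) = 0.0052.

0.005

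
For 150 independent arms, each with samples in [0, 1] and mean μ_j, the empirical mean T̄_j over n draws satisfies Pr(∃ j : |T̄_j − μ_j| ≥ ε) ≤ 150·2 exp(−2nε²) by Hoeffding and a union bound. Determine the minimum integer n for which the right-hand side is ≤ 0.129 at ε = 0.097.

412

Need 2·150·exp(−2nε²) ≤ 0.129, i.e. exp(−2nε²) ≤ 0.129/300.
So 2nε² ≥ ln(300/0.129) = 7.751725.
Hence n ≥ 7.751725/(2·0.097²) = 411.931.
The smallest integer n is 412.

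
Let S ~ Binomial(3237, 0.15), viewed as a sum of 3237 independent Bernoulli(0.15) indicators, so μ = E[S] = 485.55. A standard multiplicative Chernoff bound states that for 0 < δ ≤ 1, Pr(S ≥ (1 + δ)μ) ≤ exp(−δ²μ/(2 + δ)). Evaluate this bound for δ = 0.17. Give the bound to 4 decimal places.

0.0016

Exponent = δ²μ/(2 + δ) = 0.17²·485.55/2.17 = 6.4665.
Bound = exp(−6.4665) = 0.00155.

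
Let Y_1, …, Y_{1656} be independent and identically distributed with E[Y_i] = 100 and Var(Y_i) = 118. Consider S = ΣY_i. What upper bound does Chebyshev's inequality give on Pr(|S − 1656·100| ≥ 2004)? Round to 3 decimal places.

0.049

Var(S) = n·Var(Y_i) = 1656·118 = 195408.
Chebyshev: Pr(|S − 1656·100| ≥ 2004) ≤ Var(S)/2004² = 195408/4016016 = 0.0487.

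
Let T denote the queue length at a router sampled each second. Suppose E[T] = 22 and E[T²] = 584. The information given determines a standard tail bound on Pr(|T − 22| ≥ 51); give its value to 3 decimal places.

The first two moments determine the variance, so Chebyshev's inequality is the sharpest standard bound available.
Var(T) = E[T²] − (E[T])² = 584 − 484 = 100.
Chebyshev's inequality: Pr(|T − μ| ≥ t) ≤ Var(T)/t² = 100/2601 = 0.0384.

0.038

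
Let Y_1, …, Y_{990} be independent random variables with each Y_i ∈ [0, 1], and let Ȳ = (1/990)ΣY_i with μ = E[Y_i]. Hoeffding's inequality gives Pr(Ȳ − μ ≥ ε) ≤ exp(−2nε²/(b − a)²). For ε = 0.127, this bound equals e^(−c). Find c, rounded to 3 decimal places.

31.935

c = 2nε²/(b − a)² = 2·990·0.127² / 1² = 31.9354.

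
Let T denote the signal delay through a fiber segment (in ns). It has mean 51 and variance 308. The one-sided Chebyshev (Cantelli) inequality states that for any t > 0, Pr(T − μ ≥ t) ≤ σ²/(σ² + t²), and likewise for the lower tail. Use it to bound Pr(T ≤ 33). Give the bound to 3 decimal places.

Here σ² = 308 and t = 18, so σ² + t² = 632.
Cantelli's bound: 308/632 = 0.4873.

0.487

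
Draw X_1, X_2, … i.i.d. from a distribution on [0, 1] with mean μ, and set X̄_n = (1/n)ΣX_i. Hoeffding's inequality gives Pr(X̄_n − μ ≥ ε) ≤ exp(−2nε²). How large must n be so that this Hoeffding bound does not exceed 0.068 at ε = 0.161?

52

Require exp(−2nε²) ≤ 0.068, i.e. 2nε² ≥ ln(1/0.068) = 2.688248.
So n ≥ 2.688248 / (2·0.161²) = 51.855.
The smallest integer n is 52.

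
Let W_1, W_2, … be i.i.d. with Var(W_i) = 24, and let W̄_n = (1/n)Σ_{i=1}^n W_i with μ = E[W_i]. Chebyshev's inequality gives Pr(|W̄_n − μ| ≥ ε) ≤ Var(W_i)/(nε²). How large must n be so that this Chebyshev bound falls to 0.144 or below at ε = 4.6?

Require 24/(n·4.6²) ≤ 0.144, i.e. n ≥ 24/(0.144·4.6²) = 7.876.
The smallest integer n is 8.

8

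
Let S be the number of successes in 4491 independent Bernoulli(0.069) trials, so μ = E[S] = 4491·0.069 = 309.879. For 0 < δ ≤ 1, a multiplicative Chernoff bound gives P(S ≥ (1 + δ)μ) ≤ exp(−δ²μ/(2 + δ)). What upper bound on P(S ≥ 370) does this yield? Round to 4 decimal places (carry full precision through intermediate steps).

0.0049

Write 370 = (1 + δ)μ, so δ = 370/309.879 − 1 = 0.1940144…
Then the exponent is δ²μ/(2 + δ) = (370 − μ)² / (μ·(2 + δ)) = 5.316438.
Bound = exp(−5.316438) = 0.00491.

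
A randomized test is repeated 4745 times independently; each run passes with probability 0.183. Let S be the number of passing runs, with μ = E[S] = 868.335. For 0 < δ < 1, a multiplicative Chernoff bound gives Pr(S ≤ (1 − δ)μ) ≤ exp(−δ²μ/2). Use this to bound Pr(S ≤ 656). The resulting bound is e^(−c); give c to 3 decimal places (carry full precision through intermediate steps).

25.961

Write 656 = (1 − δ)μ, so δ = 1 − 656/868.335 = 0.2445312…
Then the exponent is δ²μ/2 = (μ − 656)²/(2μ) = 25.961266.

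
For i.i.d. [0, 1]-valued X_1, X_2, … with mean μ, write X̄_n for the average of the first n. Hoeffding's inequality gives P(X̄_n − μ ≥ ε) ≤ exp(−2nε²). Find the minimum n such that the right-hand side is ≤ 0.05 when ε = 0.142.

75

Require exp(−2nε²) ≤ 0.05, i.e. 2nε² ≥ ln(1/0.05) = 2.995732.
So n ≥ 2.995732 / (2·0.142²) = 74.284.
The smallest integer n is 75.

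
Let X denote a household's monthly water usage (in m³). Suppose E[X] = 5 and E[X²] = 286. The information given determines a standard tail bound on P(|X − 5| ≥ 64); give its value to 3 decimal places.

The first two moments determine the variance, so Chebyshev's inequality is the sharpest standard bound available.
Var(X) = E[X²] − (E[X])² = 286 − 25 = 261.
Chebyshev's inequality: P(|X − μ| ≥ t) ≤ Var(X)/t² = 261/4096 = 0.0637.

0.064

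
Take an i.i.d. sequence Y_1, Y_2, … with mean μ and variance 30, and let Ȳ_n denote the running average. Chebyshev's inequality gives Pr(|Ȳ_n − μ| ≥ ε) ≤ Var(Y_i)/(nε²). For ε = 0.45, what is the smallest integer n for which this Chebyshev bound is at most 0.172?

Require 30/(n·0.45²) ≤ 0.172, i.e. n ≥ 30/(0.172·0.45²) = 861.326.
The smallest integer n is 862.

862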